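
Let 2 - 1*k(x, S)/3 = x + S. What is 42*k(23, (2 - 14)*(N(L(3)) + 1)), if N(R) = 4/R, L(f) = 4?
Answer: 378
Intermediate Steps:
k(x, S) = 6 - 3*S - 3*x (k(x, S) = 6 - 3*(x + S) = 6 - 3*(S + x) = 6 + (-3*S - 3*x) = 6 - 3*S - 3*x)
42*k(23, (2 - 14)*(N(L(3)) + 1)) = 42*(6 - 3*(2 - 14)*(4/4 + 1) - 3*23) = 42*(6 - (-36)*(4*(¼) + 1) - 69) = 42*(6 - (-36)*(1 + 1) - 69) = 42*(6 - (-36)*2 - 69) = 42*(6 - 3*(-24) - 69) = 42*(6 + 72 - 69) = 42*9 = 378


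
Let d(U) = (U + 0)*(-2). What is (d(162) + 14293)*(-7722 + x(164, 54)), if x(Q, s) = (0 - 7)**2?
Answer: -107184137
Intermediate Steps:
d(U) = -2*U (d(U) = U*(-2) = -2*U)
x(Q, s) = 49 (x(Q, s) = (-7)**2 = 49)
(d(162) + 14293)*(-7722 + x(164, 54)) = (-2*162 + 14293)*(-7722 + 49) = (-324 + 14293)*(-7673) = 13969*(-7673) = -107184137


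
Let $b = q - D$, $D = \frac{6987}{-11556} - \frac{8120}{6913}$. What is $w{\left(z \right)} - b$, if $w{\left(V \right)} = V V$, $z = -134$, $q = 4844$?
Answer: $\frac{349110443495}{26628876} \approx 13110.0$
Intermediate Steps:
$D = - \frac{47378617}{26628876}$ ($D = 6987 \left(- \frac{1}{11556}\right) - \frac{8120}{6913} = - \frac{2329}{3852} - \frac{8120}{6913} = - \frac{47378617}{26628876} \approx -1.7792$)
$b = \frac{129037653961}{26628876}$ ($b = 4844 - - \frac{47378617}{26628876} = 4844 + \frac{47378617}{26628876} = \frac{129037653961}{26628876} \approx 4845.8$)
$w{\left(V \right)} = V^{2}$
$w{\left(z \right)} - b = \left(-134\right)^{2} - \frac{129037653961}{26628876} = 17956 - \frac{129037653961}{26628876} = \frac{349110443495}{26628876}$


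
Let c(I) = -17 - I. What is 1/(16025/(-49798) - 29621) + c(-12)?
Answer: -7375462713/1475082583 ≈ -5.0000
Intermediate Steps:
1/(16025/(-49798) - 29621) + c(-12) = 1/(16025/(-49798) - 29621) + (-17 - 1*(-12)) = 1/(16025*(-1/49798) - 29621) + (-17 + 12) = 1/(-16025/49798 - 29621) - 5 = 1/(-1475082583/49798) - 5 = -49798/1475082583 - 5 = -7375462713/1475082583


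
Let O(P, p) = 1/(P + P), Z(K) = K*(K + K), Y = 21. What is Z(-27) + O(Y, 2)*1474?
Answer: 31355/21 ≈ 1493.1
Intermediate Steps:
Z(K) = 2*K² (Z(K) = K*(2*K) = 2*K²)
O(P, p) = 1/(2*P)
Z(-27) + O(Y, 2)*1474 = 2*(-27)² + ((½)/21)*1474 = 2*729 + ((½)*(1/21))*1474 = 1458 + (1/42)*1474 = 1458 + 737/21 = 31355/21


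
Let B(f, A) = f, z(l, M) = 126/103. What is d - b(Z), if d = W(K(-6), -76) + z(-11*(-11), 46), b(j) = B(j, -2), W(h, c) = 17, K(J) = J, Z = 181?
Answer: -16766/103 ≈ -162.78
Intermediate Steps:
z(l, M) = 126/103 (z(l, M) = 126*(1/103) = 126/103)
b(j) = j
d = 1877/103 (d = 17 + 126/103 = 1877/103 ≈ 18.223)
d - b(Z) = 1877/103 - 1*181 = 1877/103 - 181 = -16766/103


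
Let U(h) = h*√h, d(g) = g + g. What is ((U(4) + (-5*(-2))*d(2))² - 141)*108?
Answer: 233604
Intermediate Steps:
d(g) = 2*g
U(h) = h^(3/2)
((U(4) + (-5*(-2))*d(2))² - 141)*108 = ((4^(3/2) + (-5*(-2))*(2*2))² - 141)*108 = ((8 + 10*4)² - 141)*108 = ((8 + 40)² - 141)*108 = (48² - 141)*108 = (2304 - 141)*108 = 2163*108 = 233604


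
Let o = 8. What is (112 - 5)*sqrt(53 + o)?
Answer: 107*sqrt(61) ≈ 835.70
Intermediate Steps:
(112 - 5)*sqrt(53 + o) = (112 - 5)*sqrt(53 + 8) = 107*sqrt(61)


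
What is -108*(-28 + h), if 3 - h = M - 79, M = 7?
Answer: -5076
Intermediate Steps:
h = 75 (h = 3 - (7 - 79) = 3 - 1*(-72) = 3 + 72 = 75)
-108*(-28 + h) = -108*(-28 + 75) = -108*47 = -5076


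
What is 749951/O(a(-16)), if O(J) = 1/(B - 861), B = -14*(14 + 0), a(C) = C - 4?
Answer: -792698207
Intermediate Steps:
a(C) = -4 + C
B = -196 (B = -14*14 = -196)
O(J) = -1/1057 (O(J) = 1/(-196 - 861) = 1/(-1057) = -1/1057)
749951/O(a(-16)) = 749951/(-1/1057) = 749951*(-1057) = -792698207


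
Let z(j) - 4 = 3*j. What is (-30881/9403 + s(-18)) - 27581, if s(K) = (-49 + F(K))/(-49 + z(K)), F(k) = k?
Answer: -25677497375/930897 ≈ -27584.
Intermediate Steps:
z(j) = 4 + 3*j
s(K) = (-49 + K)/(-45 + 3*K) (s(K) = (-49 + K)/(-49 + (4 + 3*K)) = (-49 + K)/(-45 + 3*K))
(-30881/9403 + s(-18)) - 27581 = (-30881/9403 + (-49 - 18)/(3*(-15 - 18))) - 27581 = (-30881*1/9403 + (1/3)*(-67)/(-33)) - 27581 = (-30881/9403 + (1/3)*(-1/33)*(-67)) - 27581 = (-30881/9403 + 67/99) - 27581 = -2427218/930897 - 27581 = -25677497375/930897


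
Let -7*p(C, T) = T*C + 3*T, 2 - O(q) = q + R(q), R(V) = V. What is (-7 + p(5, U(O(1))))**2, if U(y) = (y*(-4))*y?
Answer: 49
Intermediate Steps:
O(q) = 2 - 2*q (O(q) = 2 - (q + q) = 2 - 2*q)
U(y) = -4*y**2 (U(y) = (-4*y)*y = -4*y**2)
p(C, T) = -3*T/7 - C*T/7 (p(C, T) = -(T*C + 3*T)/7 = -(C*T + 3*T)/7 = -(3*T + C*T)/7 = -3*T/7 - C*T/7)
(-7 + p(5, U(O(1))))**2 = (-7 - (-4*(2 - 2*1)**2)*(3 + 5)/7)**2 = (-7 - 1/7*(-4*(2 - 2)**2)*8)**2 = (-7 - 1/7*(-4*0**2)*8)**2 = (-7 - 1/7*(-4*0)*8)**2 = (-7 - 1/7*0*8)**2 = (-7 + 0)**2 = (-7)**2 = 49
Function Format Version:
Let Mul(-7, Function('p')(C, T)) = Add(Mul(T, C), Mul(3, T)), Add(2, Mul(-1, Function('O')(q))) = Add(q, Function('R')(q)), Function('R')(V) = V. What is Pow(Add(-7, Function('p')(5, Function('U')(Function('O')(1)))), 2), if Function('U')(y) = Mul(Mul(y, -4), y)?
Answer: 49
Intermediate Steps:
Function('O')(q) = Add(2, Mul(-2, q)) (Function('O')(q) = Add(2, Mul(-1, Add(q, q))) = Add(2, Mul(-1, Mul(2, q))) = Add(2, Mul(-2, q)))
Function('U')(y) = Mul(-4, Pow(y, 2)) (Function('U')(y) = Mul(Mul(-4, y), y) = Mul(-4, Pow(y, 2)))
Function('p')(C, T) = Add(Mul(Rational(-3, 7), T), Mul(Rational(-1, 7), C, T)) (Function('p')(C, T) = Mul(Rational(-1, 7), Add(Mul(T, C), Mul(3, T))) = Mul(Rational(-1, 7), Add(Mul(C, T), Mul(3, T))) = Mul(Rational(-1, 7), Add(Mul(3, T), Mul(C, T))) = Add(Mul(Rational(-3, 7), T), Mul(Rational(-1, 7), C, T)))
Pow(Add(-7, Function('p')(5, Function('U')(Function('O')(1)))), 2) = Pow(Add(-7, Mul(Rational(-1, 7), Mul(-4, Pow(Add(2, Mul(-2, 1)), 2)), Add(3, 5))), 2) = Pow(Add(-7, Mul(Rational(-1, 7), Mul(-4, Pow(Add(2, -2), 2)), 8)), 2) = Pow(Add(-7, Mul(Rational(-1, 7), Mul(-4, Pow(0, 2)), 8)), 2) = Pow(Add(-7, Mul(Rational(-1, 7), Mul(-4, 0), 8)), 2) = Pow(Add(-7, Mul(Rational(-1, 7), 0, 8)), 2) = Pow(Add(-7, 0), 2) = Pow(-7, 2) = 49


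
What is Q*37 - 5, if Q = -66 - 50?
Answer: -4297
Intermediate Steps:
Q = -116
Q*37 - 5 = -116*37 - 5 = -4292 - 5 = -4297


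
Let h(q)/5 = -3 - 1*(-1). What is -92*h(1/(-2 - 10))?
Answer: 920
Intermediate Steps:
h(q) = -10 (h(q) = 5*(-3 - 1*(-1)) = 5*(-3 + 1) = 5*(-2) = -10)
-92*h(1/(-2 - 10)) = -92*(-10) = 920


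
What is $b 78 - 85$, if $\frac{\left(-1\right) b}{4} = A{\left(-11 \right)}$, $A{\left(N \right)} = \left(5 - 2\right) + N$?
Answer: $2411$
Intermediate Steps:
$A{\left(N \right)} = 3 + N$
$b = 32$ ($b = - 4 \left(3 - 11\right) = \left(-4\right) \left(-8\right) = 32$)
$b 78 - 85 = 32 \cdot 78 - 85 = 2496 - 85 = 2411$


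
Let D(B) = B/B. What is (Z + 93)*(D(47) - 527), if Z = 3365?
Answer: -1818908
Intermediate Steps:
D(B) = 1
(Z + 93)*(D(47) - 527) = (3365 + 93)*(1 - 527) = 3458*(-526) = -1818908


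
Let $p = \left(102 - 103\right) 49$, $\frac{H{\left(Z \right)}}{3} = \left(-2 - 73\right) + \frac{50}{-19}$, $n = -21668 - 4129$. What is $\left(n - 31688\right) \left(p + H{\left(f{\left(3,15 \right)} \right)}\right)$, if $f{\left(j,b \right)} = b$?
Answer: $\frac{307889660}{19} \approx 1.6205 \cdot 10^{7}$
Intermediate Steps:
$n = -25797$ ($n = -21668 - 4129 = -25797$)
$H{\left(Z \right)} = - \frac{4425}{19}$ ($H{\left(Z \right)} = 3 \left(\left(-2 - 73\right) + \frac{50}{-19}\right) = 3 \left(-75 + 50 \left(- \frac{1}{19}\right)\right) = 3 \left(-75 - \frac{50}{19}\right) = 3 \left(- \frac{1475}{19}\right) = - \frac{4425}{19}$)
$p = -49$ ($p = \left(-1\right) 49 = -49$)
$\left(n - 31688\right) \left(p + H{\left(f{\left(3,15 \right)} \right)}\right) = \left(-25797 - 31688\right) \left(-49 - \frac{4425}{19}\right) = \left(-57485\right) \left(- \frac{5356}{19}\right) = \frac{307889660}{19}$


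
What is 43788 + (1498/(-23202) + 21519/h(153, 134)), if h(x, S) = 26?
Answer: 13457221733/301626 ≈ 44616.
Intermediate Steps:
43788 + (1498/(-23202) + 21519/h(153, 134)) = 43788 + (1498/(-23202) + 21519/26) = 43788 + (1498*(-1/23202) + 21519*(1/26)) = 43788 + (-749/11601 + 21519/26) = 43788 + 249622445/301626 = 13457221733/301626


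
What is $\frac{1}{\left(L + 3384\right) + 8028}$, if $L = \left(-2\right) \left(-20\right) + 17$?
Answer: $\frac{1}{11469} \approx 8.7192 \cdot 10^{-5}$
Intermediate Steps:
$L = 57$ ($L = 40 + 17 = 57$)
$\frac{1}{\left(L + 3384\right) + 8028} = \frac{1}{\left(57 + 3384\right) + 8028} = \frac{1}{3441 + 8028} = \frac{1}{11469}$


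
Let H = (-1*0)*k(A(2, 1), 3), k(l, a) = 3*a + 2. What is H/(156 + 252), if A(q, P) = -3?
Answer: 0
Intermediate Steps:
k(l, a) = 2 + 3*a
H = 0 (H = (-1*0)*(2 + 3*3) = 0*(2 + 9) = 0*11 = 0)
H/(156 + 252) = 0/(156 + 252) = 0/408 = 0*(1/408) = 0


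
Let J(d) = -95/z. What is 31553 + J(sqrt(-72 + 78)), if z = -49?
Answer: 1546192/49 ≈ 31555.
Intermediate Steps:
J(d) = 95/49 (J(d) = -95/(-49) = -95*(-1/49) = 95/49)
31553 + J(sqrt(-72 + 78)) = 31553 + 95/49 = 1546192/49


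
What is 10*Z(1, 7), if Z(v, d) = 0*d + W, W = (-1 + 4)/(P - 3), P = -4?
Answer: -30/7 ≈ -4.2857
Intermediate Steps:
W = -3/7 (W = (-1 + 4)/(-4 - 3) = 3/(-7) = 3*(-⅐) = -3/7 ≈ -0.42857)
Z(v, d) = -3/7 (Z(v, d) = 0*d - 3/7 = 0 - 3/7 = -3/7)
10*Z(1, 7) = 10*(-3/7) = -30/7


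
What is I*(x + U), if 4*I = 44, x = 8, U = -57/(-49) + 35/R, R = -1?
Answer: -13926/49 ≈ -284.20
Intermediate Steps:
U = -1658/49 (U = -57/(-49) + 35/(-1) = -57*(-1/49) + 35*(-1) = 57/49 - 35 = -1658/49 ≈ -33.837)
I = 11 (I = (1/4)*44 = 11)
I*(x + U) = 11*(8 - 1658/49) = 11*(-1266/49) = -13926/49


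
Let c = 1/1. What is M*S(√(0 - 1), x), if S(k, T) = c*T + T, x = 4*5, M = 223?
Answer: 8920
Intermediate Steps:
c = 1
x = 20
S(k, T) = 2*T (S(k, T) = 1*T + T = T + T = 2*T)
M*S(√(0 - 1), x) = 223*(2*20) = 223*40 = 8920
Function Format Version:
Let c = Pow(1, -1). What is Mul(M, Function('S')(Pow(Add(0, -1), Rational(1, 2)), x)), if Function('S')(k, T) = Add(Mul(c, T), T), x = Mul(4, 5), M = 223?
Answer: 8920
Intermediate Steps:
c = 1
x = 20
Function('S')(k, T) = Mul(2, T) (Function('S')(k, T) = Add(Mul(1, T), T) = Add(T, T) = Mul(2, T))
Mul(M, Function('S')(Pow(Add(0, -1), Rational(1, 2)), x)) = Mul(223, Mul(2, 20)) = Mul(223, 40) = 8920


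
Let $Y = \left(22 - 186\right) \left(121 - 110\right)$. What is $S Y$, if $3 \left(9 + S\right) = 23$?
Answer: $\frac{7216}{3} \approx 2405.3$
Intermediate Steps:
$S = - \frac{4}{3}$ ($S = -9 + \frac{1}{3} \cdot 23 = -9 + \frac{23}{3} = - \frac{4}{3} \approx -1.3333$)
$Y = -1804$ ($Y = \left(-164\right) 11 = -1804$)
$S Y = \left(- \frac{4}{3}\right) \left(-1804\right) = \frac{7216}{3}$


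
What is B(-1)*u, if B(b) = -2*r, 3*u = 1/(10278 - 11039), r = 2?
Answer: 4/2283 ≈ 0.0017521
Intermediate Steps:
u = -1/2283 (u = 1/(3*(10278 - 11039)) = (⅓)/(-761) = (⅓)*(-1/761) = -1/2283 ≈ -0.00043802)
B(b) = -4 (B(b) = -2*2 = -4)
B(-1)*u = -4*(-1/2283) = 4/2283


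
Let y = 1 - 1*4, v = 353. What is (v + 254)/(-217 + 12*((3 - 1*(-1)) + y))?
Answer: -607/205 ≈ -2.9610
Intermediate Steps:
y = -3 (y = 1 - 4 = -3)
(v + 254)/(-217 + 12*((3 - 1*(-1)) + y)) = (353 + 254)/(-217 + 12*((3 - 1*(-1)) - 3)) = 607/(-217 + 12*((3 + 1) - 3)) = 607/(-217 + 12*(4 - 3)) = 607/(-217 + 12*1) = 607/(-217 + 12) = 607/(-205) = 607*(-1/205) = -607/205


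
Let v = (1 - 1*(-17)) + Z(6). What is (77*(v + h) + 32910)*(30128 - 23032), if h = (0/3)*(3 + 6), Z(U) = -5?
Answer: 240632456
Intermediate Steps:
h = 0 (h = (0*(1/3))*9 = 0*9 = 0)
v = 13 (v = (1 - 1*(-17)) - 5 = (1 + 17) - 5 = 18 - 5 = 13)
(77*(v + h) + 32910)*(30128 - 23032) = (77*(13 + 0) + 32910)*(30128 - 23032) = (77*13 + 32910)*7096 = (1001 + 32910)*7096 = 33911*7096 = 240632456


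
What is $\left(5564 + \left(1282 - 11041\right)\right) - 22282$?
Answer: $-26477$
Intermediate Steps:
$\left(5564 + \left(1282 - 11041\right)\right) - 22282 = \left(5564 - 9759\right) - 22282 = -4195 - 22282 = -26477$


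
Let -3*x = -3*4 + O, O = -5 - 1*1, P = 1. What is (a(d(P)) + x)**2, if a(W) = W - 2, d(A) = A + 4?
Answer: 81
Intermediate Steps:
d(A) = 4 + A
a(W) = -2 + W
O = -6 (O = -5 - 1 = -6)
x = 6 (x = -(-3*4 - 6)/3 = -(-12 - 6)/3 = -1/3*(-18) = 6)
(a(d(P)) + x)**2 = ((-2 + (4 + 1)) + 6)**2 = ((-2 + 5) + 6)**2 = (3 + 6)**2 = 9**2 = 81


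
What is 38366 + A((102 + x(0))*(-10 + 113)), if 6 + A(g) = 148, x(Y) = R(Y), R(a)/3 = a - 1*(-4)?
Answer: 38508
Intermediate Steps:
R(a) = 12 + 3*a (R(a) = 3*(a - 1*(-4)) = 3*(a + 4) = 3*(4 + a) = 12 + 3*a)
x(Y) = 12 + 3*Y
A(g) = 142 (A(g) = -6 + 148 = 142)
38366 + A((102 + x(0))*(-10 + 113)) = 38366 + 142 = 38508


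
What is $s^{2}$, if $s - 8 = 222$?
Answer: $52900$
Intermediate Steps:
$s = 230$ ($s = 8 + 222 = 230$)
$s^{2} = 230^{2} = 52900$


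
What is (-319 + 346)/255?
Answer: 9/85 ≈ 0.10588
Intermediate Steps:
(-319 + 346)/255 = 27*(1/255) = 9/85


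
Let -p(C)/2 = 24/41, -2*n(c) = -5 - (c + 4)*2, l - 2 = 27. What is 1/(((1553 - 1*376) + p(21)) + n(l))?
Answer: 82/99329 ≈ 0.00082554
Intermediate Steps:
l = 29 (l = 2 + 27 = 29)
n(c) = 13/2 + c (n(c) = -(-5 - (c + 4)*2)/2 = -(-5 - (4 + c)*2)/2 = -(-5 - (8 + 2*c))/2 = -(-5 + (-8 - 2*c))/2 = -(-13 - 2*c)/2 = 13/2 + c)
p(C) = -48/41
1/(((1553 - 1*376) + p(21)) + n(l)) = 1/(((1553 - 1*376) - 48/41) + (13/2 + 29)) = 1/(((1553 - 376) - 48/41) + 71/2) = 1/((1177 - 48/41) + 71/2) = 1/(48209/41 + 71/2) = 1/(99329/82) = 82/99329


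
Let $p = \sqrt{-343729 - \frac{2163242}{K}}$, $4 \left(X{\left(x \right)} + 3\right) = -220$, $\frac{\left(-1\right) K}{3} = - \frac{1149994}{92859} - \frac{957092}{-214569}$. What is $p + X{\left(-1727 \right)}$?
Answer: $-58 + \frac{2 i \sqrt{75249579265707460510377157}}{26313076093} \approx -58.0 + 659.34 i$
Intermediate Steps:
$K = \frac{52626152186}{2213851419}$ ($K = - 3 \left(- \frac{1149994}{92859} - \frac{957092}{-214569}\right) = - 3 \left(\left(-1149994\right) \frac{1}{92859} - - \frac{957092}{214569}\right) = - 3 \left(- \frac{1149994}{92859} + \frac{957092}{214569}\right) = \left(-3\right) \left(- \frac{52626152186}{6641554257}\right) = \frac{52626152186}{2213851419} \approx 23.771$)
$X{\left(x \right)} = -58$ ($X{\left(x \right)} = -3 + \frac{1}{4} \left(-220\right) = -3 - 55 = -58$)
$p = \frac{2 i \sqrt{75249579265707460510377157}}{26313076093}$ ($p = \sqrt{-343729 - \frac{2163242}{\frac{52626152186}{2213851419}}} = \sqrt{-343729 - \frac{2394548185670199}{26313076093}} = \sqrt{- \frac{11439115518040996}{26313076093}} = \frac{2 i \sqrt{75249579265707460510377157}}{26313076093} \approx 659.34 i$)
$p + X{\left(-1727 \right)} = \frac{2 i \sqrt{75249579265707460510377157}}{26313076093} - 58 = -58 + \frac{2 i \sqrt{75249579265707460510377157}}{26313076093}$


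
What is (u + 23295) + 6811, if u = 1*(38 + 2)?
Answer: 30146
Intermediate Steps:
u = 40 (u = 1*40 = 40)
(u + 23295) + 6811 = (40 + 23295) + 6811 = 23335 + 6811 = 30146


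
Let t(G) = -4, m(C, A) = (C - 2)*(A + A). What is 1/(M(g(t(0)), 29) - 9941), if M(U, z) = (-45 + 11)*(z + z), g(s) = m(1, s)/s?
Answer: -1/11913 ≈ -8.3942e-5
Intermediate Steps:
m(C, A) = 2*A*(-2 + C) (m(C, A) = (-2 + C)*(2*A) = 2*A*(-2 + C))
g(s) = -2 (g(s) = (2*s*(-2 + 1))/s = (2*s*(-1))/s = (-2*s)/s = -2)
M(U, z) = -68*z
1/(M(g(t(0)), 29) - 9941) = 1/(-68*29 - 9941) = 1/(-1972 - 9941) = 1/(-11913) = -1/11913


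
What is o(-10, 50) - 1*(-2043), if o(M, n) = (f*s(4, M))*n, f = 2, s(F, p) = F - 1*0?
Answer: 2443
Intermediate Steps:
s(F, p) = F (s(F, p) = F + 0 = F)
o(M, n) = 8*n (o(M, n) = (2*4)*n = 8*n)
o(-10, 50) - 1*(-2043) = 8*50 - 1*(-2043) = 400 + 2043 = 2443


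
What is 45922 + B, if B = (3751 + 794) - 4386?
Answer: 46081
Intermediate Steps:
B = 159 (B = 4545 - 4386 = 159)
45922 + B = 45922 + 159 = 46081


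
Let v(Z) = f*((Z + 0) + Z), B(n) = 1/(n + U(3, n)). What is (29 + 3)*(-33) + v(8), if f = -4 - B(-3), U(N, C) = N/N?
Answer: -1112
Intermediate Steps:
U(N, C) = 1
B(n) = 1/(1 + n) (B(n) = 1/(n + 1) = 1/(1 + n))
f = -7/2 (f = -4 - 1/(1 - 3) = -4 - 1/(-2) = -4 - 1*(-1/2) = -4 + 1/2 = -7/2 ≈ -3.5000)
v(Z) = -7*Z (v(Z) = -7*((Z + 0) + Z)/2 = -7*(Z + Z)/2 = -7*Z)
(29 + 3)*(-33) + v(8) = (29 + 3)*(-33) - 7*8 = 32*(-33) - 56 = -1056 - 56 = -1112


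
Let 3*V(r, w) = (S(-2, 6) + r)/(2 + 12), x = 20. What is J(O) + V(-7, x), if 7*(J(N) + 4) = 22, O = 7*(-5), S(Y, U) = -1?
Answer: -22/21 ≈ -1.0476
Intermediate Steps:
O = -35
V(r, w) = -1/42 + r/42 (V(r, w) = ((-1 + r)/(2 + 12))/3 = ((-1 + r)/14)/3 = ((-1 + r)*(1/14))/3 = (-1/14 + r/14)/3 = -1/42 + r/42)
J(N) = -6/7 (J(N) = -4 + (⅐)*22 = -4 + 22/7 = -6/7)
J(O) + V(-7, x) = -6/7 + (-1/42 + (1/42)*(-7)) = -6/7 + (-1/42 - ⅙) = -6/7 - 4/21 = -22/21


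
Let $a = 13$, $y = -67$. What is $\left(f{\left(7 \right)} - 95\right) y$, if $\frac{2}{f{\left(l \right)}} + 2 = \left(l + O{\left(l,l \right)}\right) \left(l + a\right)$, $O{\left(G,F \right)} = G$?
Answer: $\frac{884668}{139} \approx 6364.5$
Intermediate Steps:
$f{\left(l \right)} = \frac{2}{-2 + 2 l \left(13 + l\right)}$ ($f{\left(l \right)} = \frac{2}{-2 + \left(l + l\right) \left(l + 13\right)} = \frac{2}{-2 + 2 l \left(13 + l\right)}$)
$\left(f{\left(7 \right)} - 95\right) y = \left(\frac{1}{-1 + 7^{2} + 13 \cdot 7} - 95\right) \left(-67\right) = \left(\frac{1}{-1 + 49 + 91} - 95\right) \left(-67\right) = \left(\frac{1}{139} - 95\right) \left(-67\right) = \left(- \frac{13204}{139}\right) \left(-67\right) = \frac{884668}{139}$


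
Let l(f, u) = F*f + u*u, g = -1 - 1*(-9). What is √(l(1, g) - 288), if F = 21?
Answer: I*√203 ≈ 14.248*I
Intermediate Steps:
g = 8 (g = -1 + 9 = 8)
l(f, u) = u² + 21*f (l(f, u) = 21*f + u*u = 21*f + u² = u² + 21*f)
√(l(1, g) - 288) = √((8² + 21*1) - 288) = √((64 + 21) - 288) = √(85 - 288) = √(-203) = I*√203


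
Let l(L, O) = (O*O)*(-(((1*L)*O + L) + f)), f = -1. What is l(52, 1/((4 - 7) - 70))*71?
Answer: -260641/389017 ≈ -0.67000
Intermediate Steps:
l(L, O) = O²*(1 - L - L*O) (l(L, O) = (O*O)*(-(((1*L)*O + L) - 1)) = O²*(-((L*O + L) - 1)) = O²*(-((L + L*O) - 1)) = O²*(-(-1 + L + L*O)) = O²*(1 - L - L*O))
l(52, 1/((4 - 7) - 70))*71 = ((1/((4 - 7) - 70))²*(1 - 1*52 - 1*52/((4 - 7) - 70)))*71 = ((1/(-3 - 70))²*(1 - 52 - 1*52/(-3 - 70)))*71 = ((1/(-73))²*(1 - 52 - 1*52/(-73)))*71 = ((-1/73)²*(1 - 52 - 1*52*(-1/73)))*71 = ((1 - 52 + 52/73)/5329)*71 = ((1/5329)*(-3671/73))*71 = -3671/389017*71 = -260641/389017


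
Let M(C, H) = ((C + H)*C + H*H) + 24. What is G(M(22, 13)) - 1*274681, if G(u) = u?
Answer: -273718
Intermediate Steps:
M(C, H) = 24 + H² + C*(C + H) (M(C, H) = (C*(C + H) + H²) + 24 = (H² + C*(C + H)) + 24 = 24 + H² + C*(C + H))
G(M(22, 13)) - 1*274681 = (24 + 22² + 13² + 22*13) - 1*274681 = (24 + 484 + 169 + 286) - 274681 = 963 - 274681 = -273718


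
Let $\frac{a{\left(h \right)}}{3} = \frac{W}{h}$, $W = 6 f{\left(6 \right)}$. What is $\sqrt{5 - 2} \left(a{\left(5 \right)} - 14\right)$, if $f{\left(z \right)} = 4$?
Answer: $\frac{2 \sqrt{3}}{5} \approx 0.69282$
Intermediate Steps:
$W = 24$ ($W = 6 \cdot 4 = 24$)
$a{\left(h \right)} = \frac{72}{h}$ ($a{\left(h \right)} = 3 \frac{24}{h} = \frac{72}{h}$)
$\sqrt{5 - 2} \left(a{\left(5 \right)} - 14\right) = \sqrt{5 - 2} \left(\frac{72}{5} - 14\right) = \sqrt{3} \left(72 \cdot \frac{1}{5} - 14\right) = \sqrt{3} \left(\frac{72}{5} - 14\right) = \sqrt{3} \cdot \frac{2}{5} = \frac{2 \sqrt{3}}{5}$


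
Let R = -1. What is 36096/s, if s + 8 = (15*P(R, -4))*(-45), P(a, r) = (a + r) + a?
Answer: 384/43 ≈ 8.9302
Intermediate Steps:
P(a, r) = r + 2*a
s = 4042 (s = -8 + (15*(-4 + 2*(-1)))*(-45) = -8 + (15*(-4 - 2))*(-45) = -8 + (15*(-6))*(-45) = -8 - 90*(-45) = -8 + 4050 = 4042)
36096/s = 36096/4042 = 36096*(1/4042) = 384/43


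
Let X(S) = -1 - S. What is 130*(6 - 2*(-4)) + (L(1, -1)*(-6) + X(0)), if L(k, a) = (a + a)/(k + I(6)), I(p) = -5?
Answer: 1816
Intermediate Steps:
L(k, a) = 2*a/(-5 + k) (L(k, a) = (a + a)/(k - 5) = (2*a)/(-5 + k) = 2*a/(-5 + k))
130*(6 - 2*(-4)) + (L(1, -1)*(-6) + X(0)) = 130*(6 - 2*(-4)) + ((2*(-1)/(-5 + 1))*(-6) + (-1 - 1*0)) = 130*(6 + 8) + ((2*(-1)/(-4))*(-6) + (-1 + 0)) = 130*14 + ((2*(-1)*(-¼))*(-6) - 1) = 1820 + ((½)*(-6) - 1) = 1820 + (-3 - 1) = 1820 - 4 = 1816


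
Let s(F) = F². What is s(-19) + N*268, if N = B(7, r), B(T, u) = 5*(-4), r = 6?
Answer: -4999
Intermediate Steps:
B(T, u) = -20
N = -20
s(-19) + N*268 = (-19)² - 20*268 = 361 - 5360 = -4999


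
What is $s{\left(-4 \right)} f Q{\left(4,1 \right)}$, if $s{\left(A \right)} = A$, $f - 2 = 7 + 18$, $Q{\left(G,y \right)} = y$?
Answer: $-108$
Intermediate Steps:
$f = 27$ ($f = 2 + \left(7 + 18\right) = 2 + 25 = 27$)
$s{\left(-4 \right)} f Q{\left(4,1 \right)} = \left(-4\right) 27 \cdot 1 = \left(-108\right) 1 = -108$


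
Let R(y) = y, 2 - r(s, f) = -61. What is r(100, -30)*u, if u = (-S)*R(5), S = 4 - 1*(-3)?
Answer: -2205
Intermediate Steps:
S = 7 (S = 4 + 3 = 7)
r(s, f) = 63 (r(s, f) = 2 - 1*(-61) = 2 + 61 = 63)
u = -35 (u = -1*7*5 = -7*5 = -35)
r(100, -30)*u = 63*(-35) = -2205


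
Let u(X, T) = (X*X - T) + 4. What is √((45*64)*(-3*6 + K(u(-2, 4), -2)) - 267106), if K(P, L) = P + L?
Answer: I*√313186 ≈ 559.63*I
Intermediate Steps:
u(X, T) = 4 + X² - T (u(X, T) = (X² - T) + 4 = 4 + X² - T)
K(P, L) = L + P
√((45*64)*(-3*6 + K(u(-2, 4), -2)) - 267106) = √((45*64)*(-3*6 + (-2 + (4 + (-2)² - 1*4))) - 267106) = √(2880*(-18 + (-2 + (4 + 4 - 4))) - 267106) = √(2880*(-18 + (-2 + 4)) - 267106) = √(2880*(-18 + 2) - 267106) = √(2880*(-16) - 267106) = √(-46080 - 267106) = √(-313186) = I*√313186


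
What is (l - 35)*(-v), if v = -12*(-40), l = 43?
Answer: -3840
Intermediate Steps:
v = 480
(l - 35)*(-v) = (43 - 35)*(-1*480) = 8*(-480) = -3840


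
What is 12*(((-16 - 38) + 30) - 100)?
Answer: -1488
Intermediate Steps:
12*(((-16 - 38) + 30) - 100) = 12*((-54 + 30) - 100) = 12*(-24 - 100) = 12*(-124) = -1488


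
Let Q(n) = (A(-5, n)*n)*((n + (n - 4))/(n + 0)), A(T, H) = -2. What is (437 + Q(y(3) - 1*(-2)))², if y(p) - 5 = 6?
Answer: 154449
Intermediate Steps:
y(p) = 11 (y(p) = 5 + 6 = 11)
Q(n) = 8 - 4*n (Q(n) = (-2*n)*((n + (n - 4))/(n + 0)) = (-2*n)*((n + (-4 + n))/n) = (-2*n)*((-4 + 2*n)/n) = 8 - 4*n)
(437 + Q(y(3) - 1*(-2)))² = (437 + (8 - 4*(11 - 1*(-2))))² = (437 + (8 - 4*(11 + 2)))² = (437 + (8 - 4*13))² = (437 + (8 - 52))² = (437 - 44)² = 393² = 154449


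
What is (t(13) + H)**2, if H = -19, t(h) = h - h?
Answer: 361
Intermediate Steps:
t(h) = 0
(t(13) + H)**2 = (0 - 19)**2 = (-19)**2 = 361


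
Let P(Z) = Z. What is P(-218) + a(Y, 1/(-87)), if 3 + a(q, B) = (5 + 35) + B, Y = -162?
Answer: -15748/87 ≈ -181.01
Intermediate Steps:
a(q, B) = 37 + B (a(q, B) = -3 + ((5 + 35) + B) = -3 + (40 + B) = 37 + B)
P(-218) + a(Y, 1/(-87)) = -218 + (37 + 1/(-87)) = -218 + (37 - 1/87) = -218 + 3218/87 = -15748/87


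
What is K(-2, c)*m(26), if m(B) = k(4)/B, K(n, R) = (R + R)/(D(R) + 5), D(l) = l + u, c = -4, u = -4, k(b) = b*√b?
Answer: 32/39 ≈ 0.82051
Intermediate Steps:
k(b) = b^(3/2)
D(l) = -4 + l (D(l) = l - 4 = -4 + l)
K(n, R) = 2*R/(1 + R) (K(n, R) = (R + R)/((-4 + R) + 5) = (2*R)/(1 + R) = 2*R/(1 + R))
m(B) = 8/B (m(B) = 4^(3/2)/B = 8/B)
K(-2, c)*m(26) = (2*(-4)/(1 - 4))*(8/26) = (2*(-4)/(-3))*(8*(1/26)) = (2*(-4)*(-⅓))*(4/13) = (8/3)*(4/13) = 32/39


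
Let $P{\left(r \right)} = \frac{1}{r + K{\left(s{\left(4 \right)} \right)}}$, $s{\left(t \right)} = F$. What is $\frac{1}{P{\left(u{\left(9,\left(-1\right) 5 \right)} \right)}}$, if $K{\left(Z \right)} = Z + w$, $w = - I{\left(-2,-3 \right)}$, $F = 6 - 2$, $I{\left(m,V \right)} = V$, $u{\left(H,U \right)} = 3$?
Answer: $10$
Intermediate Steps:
$F = 4$
$s{\left(t \right)} = 4$
$w = 3$ ($w = \left(-1\right) \left(-3\right) = 3$)
$K{\left(Z \right)} = 3 + Z$ ($K{\left(Z \right)} = Z + 3 = 3 + Z$)
$P{\left(r \right)} = \frac{1}{7 + r}$ ($P{\left(r \right)} = \frac{1}{r + \left(3 + 4\right)} = \frac{1}{r + 7} = \frac{1}{7 + r}$)
$\frac{1}{P{\left(u{\left(9,\left(-1\right) 5 \right)} \right)}} = \frac{1}{\frac{1}{7 + 3}} = \frac{1}{\frac{1}{10}} = 10$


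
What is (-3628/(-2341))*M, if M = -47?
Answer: -170516/2341 ≈ -72.839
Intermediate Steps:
(-3628/(-2341))*M = -3628/(-2341)*(-47) = -3628*(-1/2341)*(-47) = (3628/2341)*(-47) = -170516/2341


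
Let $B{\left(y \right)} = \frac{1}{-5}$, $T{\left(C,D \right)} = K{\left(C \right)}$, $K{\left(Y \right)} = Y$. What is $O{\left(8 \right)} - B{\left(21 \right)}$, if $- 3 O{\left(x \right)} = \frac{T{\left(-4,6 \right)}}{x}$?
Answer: $\frac{11}{30} \approx 0.36667$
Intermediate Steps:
$T{\left(C,D \right)} = C$
$B{\left(y \right)} = - \frac{1}{5}$
$O{\left(x \right)} = \frac{4}{3 x}$ ($O{\left(x \right)} = - \frac{\left(-4\right) \frac{1}{x}}{3} = \frac{4}{3 x}$)
$O{\left(8 \right)} - B{\left(21 \right)} = \frac{4}{3 \cdot 8} - - \frac{1}{5} = \frac{4}{3} \cdot \frac{1}{8} + \frac{1}{5} = \frac{1}{6} + \frac{1}{5} = \frac{11}{30}$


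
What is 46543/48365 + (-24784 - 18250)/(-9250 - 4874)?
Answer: 1369356371/341553630 ≈ 4.0092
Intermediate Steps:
46543/48365 + (-24784 - 18250)/(-9250 - 4874) = 46543*(1/48365) - 43034/(-14124) = 46543/48365 - 43034*(-1/14124) = 46543/48365 + 21517/7062 = 1369356371/341553630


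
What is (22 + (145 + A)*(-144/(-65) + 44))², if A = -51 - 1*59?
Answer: 454286596/169 ≈ 2.6881e+6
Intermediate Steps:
A = -110 (A = -51 - 59 = -110)
(22 + (145 + A)*(-144/(-65) + 44))² = (22 + (145 - 110)*(-144/(-65) + 44))² = (22 + 35*(-144*(-1/65) + 44))² = (22 + 35*(144/65 + 44))² = (22 + 35*(3004/65))² = (22 + 21028/13)² = (21314/13)² = 454286596/169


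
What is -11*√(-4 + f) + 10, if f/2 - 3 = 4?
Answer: 10 - 11*√10 ≈ -24.785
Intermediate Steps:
f = 14 (f = 6 + 2*4 = 6 + 8 = 14)
-11*√(-4 + f) + 10 = -11*√(-4 + 14) + 10 = -11*√10 + 10 = 10 - 11*√10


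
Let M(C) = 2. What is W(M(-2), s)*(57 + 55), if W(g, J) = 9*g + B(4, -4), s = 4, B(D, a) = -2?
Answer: 1792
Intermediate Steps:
W(g, J) = -2 + 9*g (W(g, J) = 9*g - 2 = -2 + 9*g)
W(M(-2), s)*(57 + 55) = (-2 + 9*2)*(57 + 55) = (-2 + 18)*112 = 16*112 = 1792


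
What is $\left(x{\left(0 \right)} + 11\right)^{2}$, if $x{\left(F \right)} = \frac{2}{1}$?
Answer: $169$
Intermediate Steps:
$x{\left(F \right)} = 2$ ($x{\left(F \right)} = 2 \cdot 1 = 2$)
$\left(x{\left(0 \right)} + 11\right)^{2} = \left(2 + 11\right)^{2} = 13^{2} = 169$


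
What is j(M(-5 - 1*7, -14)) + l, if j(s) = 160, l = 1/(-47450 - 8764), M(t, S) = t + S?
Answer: 8994239/56214 ≈ 160.00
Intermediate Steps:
M(t, S) = S + t
l = -1/56214 (l = 1/(-56214) = -1/56214 ≈ -1.7789e-5)
j(M(-5 - 1*7, -14)) + l = 160 - 1/56214 = 8994239/56214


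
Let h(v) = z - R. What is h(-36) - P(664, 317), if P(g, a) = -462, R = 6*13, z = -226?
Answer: 158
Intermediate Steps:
R = 78
h(v) = -304 (h(v) = -226 - 1*78 = -226 - 78 = -304)
h(-36) - P(664, 317) = -304 - 1*(-462) = -304 + 462 = 158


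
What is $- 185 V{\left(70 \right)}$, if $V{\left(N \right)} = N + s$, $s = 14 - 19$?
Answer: $-12025$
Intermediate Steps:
$s = -5$ ($s = 14 - 19 = -5$)
$V{\left(N \right)} = -5 + N$ ($V{\left(N \right)} = N - 5 = -5 + N$)
$- 185 V{\left(70 \right)} = - 185 \left(-5 + 70\right) = \left(-185\right) 65 = -12025$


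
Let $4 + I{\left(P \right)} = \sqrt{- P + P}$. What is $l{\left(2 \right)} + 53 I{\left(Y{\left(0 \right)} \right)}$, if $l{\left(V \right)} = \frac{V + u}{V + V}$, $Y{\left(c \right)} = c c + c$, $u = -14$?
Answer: $-215$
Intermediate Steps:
$Y{\left(c \right)} = c + c^{2}$ ($Y{\left(c \right)} = c^{2} + c = c + c^{2}$)
$I{\left(P \right)} = -4$ ($I{\left(P \right)} = -4 + \sqrt{- P + P} = -4 + \sqrt{0} = -4 + 0 = -4$)
$l{\left(V \right)} = \frac{-14 + V}{2 V}$ ($l{\left(V \right)} = \frac{V - 14}{V + V} = \frac{-14 + V}{2 V}$)
$l{\left(2 \right)} + 53 I{\left(Y{\left(0 \right)} \right)} = \frac{-14 + 2}{2 \cdot 2} + 53 \left(-4\right) = \frac{1}{2} \cdot \frac{1}{2} \left(-12\right) - 212 = -3 - 212 = -215$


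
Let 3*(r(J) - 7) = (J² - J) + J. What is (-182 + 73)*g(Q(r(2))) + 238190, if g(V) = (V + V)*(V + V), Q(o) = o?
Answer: 1871210/9 ≈ 2.0791e+5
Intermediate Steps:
r(J) = 7 + J²/3 (r(J) = 7 + ((J² - J) + J)/3 = 7 + J²/3)
g(V) = 4*V² (g(V) = (2*V)*(2*V) = 4*V²)
(-182 + 73)*g(Q(r(2))) + 238190 = (-182 + 73)*(4*(7 + (⅓)*2²)²) + 238190 = -436*(7 + (⅓)*4)² + 238190 = -436*(7 + 4/3)² + 238190 = -436*(25/3)² + 238190 = -436*625/9 + 238190 = -109*2500/9 + 238190 = -272500/9 + 238190 = 1871210/9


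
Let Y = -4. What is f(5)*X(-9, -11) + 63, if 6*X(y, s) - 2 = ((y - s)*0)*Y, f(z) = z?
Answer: 194/3 ≈ 64.667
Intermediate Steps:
X(y, s) = 1/3 (X(y, s) = 1/3 + (((y - s)*0)*(-4))/6 = 1/3 + (0*(-4))/6 = 1/3 + (1/6)*0 = 1/3 + 0 = 1/3)
f(5)*X(-9, -11) + 63 = 5*(1/3) + 63 = 5/3 + 63 = 194/3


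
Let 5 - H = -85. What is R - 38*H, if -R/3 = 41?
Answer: -3543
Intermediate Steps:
H = 90 (H = 5 - 1*(-85) = 5 + 85 = 90)
R = -123 (R = -3*41 = -123)
R - 38*H = -123 - 38*90 = -123 - 3420 = -3543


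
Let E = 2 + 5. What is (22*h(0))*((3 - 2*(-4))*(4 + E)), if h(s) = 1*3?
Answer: 7986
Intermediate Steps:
h(s) = 3
E = 7
(22*h(0))*((3 - 2*(-4))*(4 + E)) = (22*3)*((3 - 2*(-4))*(4 + 7)) = 66*((3 + 8)*11) = 66*(11*11) = 66*121 = 7986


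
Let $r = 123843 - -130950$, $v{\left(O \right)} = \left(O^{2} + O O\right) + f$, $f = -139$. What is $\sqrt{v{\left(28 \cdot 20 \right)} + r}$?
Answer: $\sqrt{881854} \approx 939.07$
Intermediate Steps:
$v{\left(O \right)} = -139 + 2 O^{2}$ ($v{\left(O \right)} = \left(O^{2} + O O\right) - 139 = \left(O^{2} + O^{2}\right) - 139 = 2 O^{2} - 139 = -139 + 2 O^{2}$)
$r = 254793$ ($r = 123843 + 130950 = 254793$)
$\sqrt{v{\left(28 \cdot 20 \right)} + r} = \sqrt{\left(-139 + 2 \left(28 \cdot 20\right)^{2}\right) + 254793} = \sqrt{\left(-139 + 2 \cdot 560^{2}\right) + 254793} = \sqrt{\left(-139 + 2 \cdot 313600\right) + 254793} = \sqrt{\left(-139 + 627200\right) + 254793} = \sqrt{627061 + 254793} = \sqrt{881854}$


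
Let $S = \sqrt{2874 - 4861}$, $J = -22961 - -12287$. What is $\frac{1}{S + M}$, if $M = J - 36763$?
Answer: $- \frac{47437}{2250270956} - \frac{i \sqrt{1987}}{2250270956} \approx -2.1081 \cdot 10^{-5} - 1.9809 \cdot 10^{-8} i$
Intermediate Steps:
$J = -10674$ ($J = -22961 + 12287 = -10674$)
$S = i \sqrt{1987}$ ($S = \sqrt{2874 + \left(-11205 + 6344\right)} = \sqrt{2874 - 4861} = \sqrt{-1987} = i \sqrt{1987} \approx 44.576 i$)
$M = -47437$ ($M = -10674 - 36763 = -47437$)
$\frac{1}{S + M} = \frac{1}{i \sqrt{1987} - 47437} = \frac{1}{-47437 + i \sqrt{1987}}$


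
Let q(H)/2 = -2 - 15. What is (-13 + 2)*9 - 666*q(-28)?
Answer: 22545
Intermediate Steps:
q(H) = -34 (q(H) = 2*(-2 - 15) = 2*(-17) = -34)
(-13 + 2)*9 - 666*q(-28) = (-13 + 2)*9 - 666*(-34) = -11*9 + 22644 = -99 + 22644 = 22545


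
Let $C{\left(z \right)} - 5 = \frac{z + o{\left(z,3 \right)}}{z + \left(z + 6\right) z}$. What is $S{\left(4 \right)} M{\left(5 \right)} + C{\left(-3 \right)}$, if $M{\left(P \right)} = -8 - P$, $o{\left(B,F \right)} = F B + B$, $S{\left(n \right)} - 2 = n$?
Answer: $- \frac{287}{4} \approx -71.75$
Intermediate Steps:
$S{\left(n \right)} = 2 + n$
$o{\left(B,F \right)} = B + B F$ ($o{\left(B,F \right)} = B F + B = B + B F$)
$C{\left(z \right)} = 5 + \frac{5 z}{z + z \left(6 + z\right)}$ ($C{\left(z \right)} = 5 + \frac{z + z \left(1 + 3\right)}{z + \left(z + 6\right) z} = 5 + \frac{z + z 4}{z + \left(6 + z\right) z} = 5 + \frac{z + 4 z}{z + z \left(6 + z\right)} = 5 + \frac{5 z}{z + z \left(6 + z\right)}$)
$S{\left(4 \right)} M{\left(5 \right)} + C{\left(-3 \right)} = \left(2 + 4\right) \left(-8 - 5\right) + \frac{5 \left(8 - 3\right)}{7 - 3} = 6 \left(-8 - 5\right) + 5 \cdot \frac{1}{4} \cdot 5 = 6 \left(-13\right) + 5 \cdot \frac{1}{4} \cdot 5 = -78 + \frac{25}{4} = - \frac{287}{4}$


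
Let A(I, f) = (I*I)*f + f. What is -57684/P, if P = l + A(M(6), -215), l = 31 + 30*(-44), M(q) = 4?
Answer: 4807/412 ≈ 11.667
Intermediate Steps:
A(I, f) = f + f*I² (A(I, f) = I²*f + f = f*I² + f = f + f*I²)
l = -1289 (l = 31 - 1320 = -1289)
P = -4944 (P = -1289 - 215*(1 + 4²) = -1289 - 215*(1 + 16) = -1289 - 215*17 = -1289 - 3655 = -4944)
-57684/P = -57684/(-4944) = -57684*(-1/4944) = 4807/412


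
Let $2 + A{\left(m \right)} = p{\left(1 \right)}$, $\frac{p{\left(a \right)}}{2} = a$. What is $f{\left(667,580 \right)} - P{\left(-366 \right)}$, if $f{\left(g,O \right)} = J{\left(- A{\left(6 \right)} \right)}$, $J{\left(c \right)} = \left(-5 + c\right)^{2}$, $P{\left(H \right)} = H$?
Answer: $391$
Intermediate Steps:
$p{\left(a \right)} = 2 a$
$A{\left(m \right)} = 0$ ($A{\left(m \right)} = -2 + 2 \cdot 1 = -2 + 2 = 0$)
$f{\left(g,O \right)} = 25$ ($f{\left(g,O \right)} = \left(-5 - 0\right)^{2} = \left(-5 + 0\right)^{2} = \left(-5\right)^{2} = 25$)
$f{\left(667,580 \right)} - P{\left(-366 \right)} = 25 - -366 = 25 + 366 = 391$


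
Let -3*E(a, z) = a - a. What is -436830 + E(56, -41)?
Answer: -436830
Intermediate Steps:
E(a, z) = 0 (E(a, z) = -(a - a)/3 = -1/3*0 = 0)
-436830 + E(56, -41) = -436830 + 0 = -436830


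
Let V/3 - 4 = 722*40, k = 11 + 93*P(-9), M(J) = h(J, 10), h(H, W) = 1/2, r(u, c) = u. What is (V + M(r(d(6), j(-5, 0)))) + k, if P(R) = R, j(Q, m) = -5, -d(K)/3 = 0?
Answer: 171653/2 ≈ 85827.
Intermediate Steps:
d(K) = 0 (d(K) = -3*0 = 0)
h(H, W) = ½
M(J) = ½
k = -826 (k = 11 + 93*(-9) = 11 - 837 = -826)
V = 86652 (V = 12 + 3*(722*40) = 12 + 3*28880 = 12 + 86640 = 86652)
(V + M(r(d(6), j(-5, 0)))) + k = (86652 + ½) - 826 = 173305/2 - 826 = 171653/2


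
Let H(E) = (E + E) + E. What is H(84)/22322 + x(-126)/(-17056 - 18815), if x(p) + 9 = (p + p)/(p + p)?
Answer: 4609034/400356231 ≈ 0.011512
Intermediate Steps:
H(E) = 3*E (H(E) = 2*E + E = 3*E)
x(p) = -8 (x(p) = -9 + (p + p)/(p + p) = -9 + (2*p)/((2*p)) = -9 + (2*p)*(1/(2*p)) = -9 + 1 = -8)
H(84)/22322 + x(-126)/(-17056 - 18815) = (3*84)/22322 - 8/(-17056 - 18815) = 252*(1/22322) - 8/(-35871) = 126/11161 - 8*(-1/35871) = 126/11161 + 8/35871 = 4609034/400356231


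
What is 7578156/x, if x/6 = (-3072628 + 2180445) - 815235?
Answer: -631513/853709 ≈ -0.73973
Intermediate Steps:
x = -10244508 (x = 6*((-3072628 + 2180445) - 815235) = 6*(-892183 - 815235) = 6*(-1707418) = -10244508)
7578156/x = 7578156/(-10244508) = 7578156*(-1/10244508) = -631513/853709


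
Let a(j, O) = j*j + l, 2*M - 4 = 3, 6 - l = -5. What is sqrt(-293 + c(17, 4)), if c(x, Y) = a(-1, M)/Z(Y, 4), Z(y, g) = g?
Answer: I*sqrt(290) ≈ 17.029*I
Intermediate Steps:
l = 11 (l = 6 - 1*(-5) = 6 + 5 = 11)
M = 7/2 (M = 2 + (1/2)*3 = 2 + 3/2 = 7/2 ≈ 3.5000)
a(j, O) = 11 + j**2 (a(j, O) = j*j + 11 = j**2 + 11 = 11 + j**2)
c(x, Y) = 3 (c(x, Y) = (11 + (-1)**2)/4 = (11 + 1)*(1/4) = 12*(1/4) = 3)
sqrt(-293 + c(17, 4)) = sqrt(-293 + 3) = sqrt(-290) = I*sqrt(290)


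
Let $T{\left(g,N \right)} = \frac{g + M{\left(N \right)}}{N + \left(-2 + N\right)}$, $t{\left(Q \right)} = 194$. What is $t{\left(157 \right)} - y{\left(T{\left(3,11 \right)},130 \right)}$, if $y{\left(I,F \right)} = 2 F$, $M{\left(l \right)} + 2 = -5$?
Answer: $-66$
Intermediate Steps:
$M{\left(l \right)} = -7$ ($M{\left(l \right)} = -2 - 5 = -7$)
$T{\left(g,N \right)} = \frac{-7 + g}{-2 + 2 N}$ ($T{\left(g,N \right)} = \frac{g - 7}{N + \left(-2 + N\right)} = \frac{-7 + g}{-2 + 2 N}$)
$t{\left(157 \right)} - y{\left(T{\left(3,11 \right)},130 \right)} = 194 - 2 \cdot 130 = 194 - 260 = -66$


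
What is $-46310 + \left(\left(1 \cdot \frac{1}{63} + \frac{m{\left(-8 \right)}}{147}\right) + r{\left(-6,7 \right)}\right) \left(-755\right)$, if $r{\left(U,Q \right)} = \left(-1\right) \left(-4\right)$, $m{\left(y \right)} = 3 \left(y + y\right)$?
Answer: $- \frac{21651095}{441} \approx -49095.0$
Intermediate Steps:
$m{\left(y \right)} = 6 y$ ($m{\left(y \right)} = 3 \cdot 2 y = 6 y$)
$r{\left(U,Q \right)} = 4$
$-46310 + \left(\left(1 \cdot \frac{1}{63} + \frac{m{\left(-8 \right)}}{147}\right) + r{\left(-6,7 \right)}\right) \left(-755\right) = -46310 + \left(\left(1 \cdot \frac{1}{63} + \frac{6 \left(-8\right)}{147}\right) + 4\right) \left(-755\right) = -46310 + \left(\left(1 \cdot \frac{1}{63} - \frac{16}{49}\right) + 4\right) \left(-755\right) = -46310 + \left(\left(\frac{1}{63} - \frac{16}{49}\right) + 4\right) \left(-755\right) = -46310 + \left(- \frac{137}{441} + 4\right) \left(-755\right) = -46310 + \frac{1627}{441} \left(-755\right) = -46310 - \frac{1228385}{441} = - \frac{21651095}{441}$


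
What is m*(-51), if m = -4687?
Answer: 239037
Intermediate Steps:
m*(-51) = -4687*(-51) = 239037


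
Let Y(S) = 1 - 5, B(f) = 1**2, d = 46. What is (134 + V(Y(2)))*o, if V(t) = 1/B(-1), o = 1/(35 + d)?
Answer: 5/3 ≈ 1.6667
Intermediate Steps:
o = 1/81 (o = 1/(35 + 46) = 1/81 ≈ 0.012346)
B(f) = 1
Y(S) = -4
V(t) = 1 (V(t) = 1/1 = 1)
(134 + V(Y(2)))*o = (134 + 1)*(1/81) = 135*(1/81) = 5/3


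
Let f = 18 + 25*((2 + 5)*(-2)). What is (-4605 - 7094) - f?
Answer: -11367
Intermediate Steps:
f = -332 (f = 18 + 25*(7*(-2)) = 18 + 25*(-14) = 18 - 350 = -332)
(-4605 - 7094) - f = (-4605 - 7094) - 1*(-332) = -11699 + 332 = -11367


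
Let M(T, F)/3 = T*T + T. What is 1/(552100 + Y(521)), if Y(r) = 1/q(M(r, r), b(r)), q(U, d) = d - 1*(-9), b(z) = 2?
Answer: 11/6073101 ≈ 1.8113e-6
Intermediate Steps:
M(T, F) = 3*T + 3*T**2 (M(T, F) = 3*(T*T + T) = 3*(T**2 + T) = 3*(T + T**2) = 3*T + 3*T**2)
q(U, d) = 9 + d (q(U, d) = d + 9 = 9 + d)
Y(r) = 1/11 (Y(r) = 1/(9 + 2) = 1/11)
1/(552100 + Y(521)) = 1/(552100 + 1/11) = 1/(6073101/11) = 11/6073101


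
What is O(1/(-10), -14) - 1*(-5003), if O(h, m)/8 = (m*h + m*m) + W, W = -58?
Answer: 30591/5 ≈ 6118.2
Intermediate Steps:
O(h, m) = -464 + 8*m**2 + 8*h*m (O(h, m) = 8*((m*h + m*m) - 58) = 8*((h*m + m**2) - 58) = 8*((m**2 + h*m) - 58) = 8*(-58 + m**2 + h*m) = -464 + 8*m**2 + 8*h*m)
O(1/(-10), -14) - 1*(-5003) = (-464 + 8*(-14)**2 + 8*(-14)/(-10)) - 1*(-5003) = (-464 + 8*196 + 8*(-1/10)*(-14)) + 5003 = (-464 + 1568 + 56/5) + 5003 = 5576/5 + 5003 = 30591/5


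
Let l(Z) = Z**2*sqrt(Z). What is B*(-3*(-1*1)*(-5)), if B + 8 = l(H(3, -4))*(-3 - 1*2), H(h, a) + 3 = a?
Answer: 120 + 3675*I*sqrt(7) ≈ 120.0 + 9723.1*I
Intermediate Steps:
H(h, a) = -3 + a
l(Z) = Z**(5/2)
B = -8 - 245*I*sqrt(7) (B = -8 + (-3 - 4)**(5/2)*(-3 - 1*2) = -8 + (-7)**(5/2)*(-3 - 2) = -8 + (49*I*sqrt(7))*(-5) = -8 - 245*I*sqrt(7) ≈ -8.0 - 648.21*I)
B*(-3*(-1*1)*(-5)) = (-8 - 245*I*sqrt(7))*(-3*(-1*1)*(-5)) = (-8 - 245*I*sqrt(7))*(-(-3)*(-5)) = (-8 - 245*I*sqrt(7))*(-3*5) = (-8 - 245*I*sqrt(7))*(-15) = 120 + 3675*I*sqrt(7)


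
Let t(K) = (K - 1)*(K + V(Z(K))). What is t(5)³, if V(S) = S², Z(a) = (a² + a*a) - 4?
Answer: 610663523904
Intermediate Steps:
Z(a) = -4 + 2*a² (Z(a) = (a² + a²) - 4 = 2*a² - 4 = -4 + 2*a²)
t(K) = (-1 + K)*(K + (-4 + 2*K²)²) (t(K) = (K - 1)*(K + (-4 + 2*K²)²) = (-1 + K)*(K + (-4 + 2*K²)²))
t(5)³ = (5² - 1*5 - 4*(-2 + 5²)² + 4*5*(-2 + 5²)²)³ = (25 - 5 - 4*(-2 + 25)² + 4*5*(-2 + 25)²)³ = (25 - 5 - 4*23² + 4*5*23²)³ = (25 - 5 - 4*529 + 4*5*529)³ = (25 - 5 - 2116 + 10580)³ = 8484³ = 610663523904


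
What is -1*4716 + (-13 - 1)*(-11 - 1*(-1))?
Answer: -4576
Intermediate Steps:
-1*4716 + (-13 - 1)*(-11 - 1*(-1)) = -4716 - 14*(-11 + 1) = -4716 - 14*(-10) = -4716 + 140 = -4576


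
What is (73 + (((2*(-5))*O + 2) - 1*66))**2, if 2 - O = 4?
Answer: 841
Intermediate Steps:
O = -2 (O = 2 - 1*4 = 2 - 4 = -2)
(73 + (((2*(-5))*O + 2) - 1*66))**2 = (73 + (((2*(-5))*(-2) + 2) - 1*66))**2 = (73 + ((-10*(-2) + 2) - 66))**2 = (73 + ((20 + 2) - 66))**2 = (73 + (22 - 66))**2 = (73 - 44)**2 = 29**2 = 841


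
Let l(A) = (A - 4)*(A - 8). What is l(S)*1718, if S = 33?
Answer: 1245550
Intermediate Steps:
l(A) = (-8 + A)*(-4 + A) (l(A) = (-4 + A)*(-8 + A) = (-8 + A)*(-4 + A))
l(S)*1718 = (32 + 33**2 - 12*33)*1718 = (32 + 1089 - 396)*1718 = 725*1718 = 1245550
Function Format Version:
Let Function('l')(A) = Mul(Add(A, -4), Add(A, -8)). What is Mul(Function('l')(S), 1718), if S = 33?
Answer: 1245550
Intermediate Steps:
Function('l')(A) = Mul(Add(-8, A), Add(-4, A)) (Function('l')(A) = Mul(Add(-4, A), Add(-8, A)) = Mul(Add(-8, A), Add(-4, A)))
Mul(Function('l')(S), 1718) = Mul(Add(32, Pow(33, 2), Mul(-12, 33)), 1718) = Mul(Add(32, 1089, -396), 1718) = Mul(725, 1718) = 1245550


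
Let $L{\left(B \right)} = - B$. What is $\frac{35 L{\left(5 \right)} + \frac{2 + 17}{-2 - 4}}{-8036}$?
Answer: $\frac{1069}{48216} \approx 0.022171$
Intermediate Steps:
$\frac{35 L{\left(5 \right)} + \frac{2 + 17}{-2 - 4}}{-8036} = \frac{35 \left(\left(-1\right) 5\right) + \frac{2 + 17}{-2 - 4}}{-8036} = \left(35 \left(-5\right) + \frac{19}{-6}\right) \left(- \frac{1}{8036}\right) = \left(-175 + 19 \left(- \frac{1}{6}\right)\right) \left(- \frac{1}{8036}\right) = \left(-175 - \frac{19}{6}\right) \left(- \frac{1}{8036}\right) = \left(- \frac{1069}{6}\right) \left(- \frac{1}{8036}\right) = \frac{1069}{48216}$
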